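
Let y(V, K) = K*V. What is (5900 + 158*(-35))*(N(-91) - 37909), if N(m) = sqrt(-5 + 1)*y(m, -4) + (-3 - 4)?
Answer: -14028920 + 269360*I ≈ -1.4029e+7 + 2.6936e+5*I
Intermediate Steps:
N(m) = -7 - 8*I*m (N(m) = sqrt(-5 + 1)*(-4*m) + (-3 - 4) = sqrt(-4)*(-4*m) - 7 = (2*I)*(-4*m) - 7 = -8*I*m - 7 = -7 - 8*I*m)
(5900 + 158*(-35))*(N(-91) - 37909) = (5900 + 158*(-35))*((-7 - 8*I*(-91)) - 37909) = (5900 - 5530)*((-7 + 728*I) - 37909) = 370*(-37916 + 728*I) = -14028920 + 269360*I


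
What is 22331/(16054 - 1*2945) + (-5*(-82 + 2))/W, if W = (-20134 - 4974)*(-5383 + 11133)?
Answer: 16119717787/9462797195 ≈ 1.7035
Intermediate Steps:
W = -144371000 (W = -25108*5750 = -144371000)
22331/(16054 - 1*2945) + (-5*(-82 + 2))/W = 22331/(16054 - 1*2945) - 5*(-82 + 2)/(-144371000) = 22331/(16054 - 2945) - 5*(-80)*(-1/144371000) = 22331/13109 + 400*(-1/144371000) = 22331*(1/13109) - 2/721855 = 22331/13109 - 2/721855 = 16119717787/9462797195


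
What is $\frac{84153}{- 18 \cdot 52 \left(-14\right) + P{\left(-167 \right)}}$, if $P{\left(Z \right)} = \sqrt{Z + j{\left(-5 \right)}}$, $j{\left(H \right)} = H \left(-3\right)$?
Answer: $\frac{137842614}{21464371} - \frac{84153 i \sqrt{38}}{85857484} \approx 6.4219 - 0.006042 i$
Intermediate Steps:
$j{\left(H \right)} = - 3 H$
$P{\left(Z \right)} = \sqrt{15 + Z}$ ($P{\left(Z \right)} = \sqrt{Z - -15} = \sqrt{Z + 15} = \sqrt{15 + Z}$)
$\frac{84153}{- 18 \cdot 52 \left(-14\right) + P{\left(-167 \right)}} = \frac{84153}{- 18 \cdot 52 \left(-14\right) + \sqrt{15 - 167}} = \frac{84153}{\left(-18\right) \left(-728\right) + \sqrt{-152}} = \frac{84153}{13104 + 2 i \sqrt{38}}$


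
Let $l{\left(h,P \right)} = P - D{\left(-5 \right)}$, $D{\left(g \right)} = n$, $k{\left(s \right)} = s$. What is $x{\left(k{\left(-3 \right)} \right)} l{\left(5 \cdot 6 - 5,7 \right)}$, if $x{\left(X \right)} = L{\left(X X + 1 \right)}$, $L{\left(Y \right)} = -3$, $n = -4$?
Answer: $-33$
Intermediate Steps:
$x{\left(X \right)} = -3$
$D{\left(g \right)} = -4$
$l{\left(h,P \right)} = 4 + P$ ($l{\left(h,P \right)} = P - -4 = P + 4 = 4 + P$)
$x{\left(k{\left(-3 \right)} \right)} l{\left(5 \cdot 6 - 5,7 \right)} = - 3 \left(4 + 7\right) = \left(-3\right) 11 = -33$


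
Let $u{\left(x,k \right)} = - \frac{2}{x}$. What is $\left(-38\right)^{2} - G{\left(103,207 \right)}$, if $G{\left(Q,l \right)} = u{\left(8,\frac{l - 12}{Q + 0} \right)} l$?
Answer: $\frac{5983}{4} \approx 1495.8$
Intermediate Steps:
$G{\left(Q,l \right)} = - \frac{l}{4}$ ($G{\left(Q,l \right)} = - \frac{2}{8} l = \left(-2\right) \frac{1}{8} l = - \frac{l}{4}$)
$\left(-38\right)^{2} - G{\left(103,207 \right)} = \left(-38\right)^{2} - \left(- \frac{1}{4}\right) 207 = 1444 - - \frac{207}{4} = 1444 + \frac{207}{4} = \frac{5983}{4}$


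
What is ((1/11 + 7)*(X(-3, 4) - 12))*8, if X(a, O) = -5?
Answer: -10608/11 ≈ -964.36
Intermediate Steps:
((1/11 + 7)*(X(-3, 4) - 12))*8 = ((1/11 + 7)*(-5 - 12))*8 = ((1*(1/11) + 7)*(-17))*8 = ((1/11 + 7)*(-17))*8 = ((78/11)*(-17))*8 = -1326/11*8 = -10608/11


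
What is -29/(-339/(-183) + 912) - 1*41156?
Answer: -2294242989/55745 ≈ -41156.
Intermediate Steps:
-29/(-339/(-183) + 912) - 1*41156 = -29/(-339*(-1/183) + 912) - 41156 = -29/(113/61 + 912) - 41156 = -29/(55745/61) - 41156 = (61/55745)*(-29) - 41156 = -1769/55745 - 41156 = -2294242989/55745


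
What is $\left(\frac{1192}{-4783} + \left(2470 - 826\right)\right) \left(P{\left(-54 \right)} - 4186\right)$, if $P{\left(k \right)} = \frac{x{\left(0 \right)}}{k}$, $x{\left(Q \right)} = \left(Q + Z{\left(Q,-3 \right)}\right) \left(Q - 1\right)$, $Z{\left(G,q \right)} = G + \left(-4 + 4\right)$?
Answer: $- \frac{32910583160}{4783} \approx -6.8807 \cdot 10^{6}$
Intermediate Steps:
$Z{\left(G,q \right)} = G$ ($Z{\left(G,q \right)} = G + 0 = G$)
$x{\left(Q \right)} = 2 Q \left(-1 + Q\right)$ ($x{\left(Q \right)} = \left(Q + Q\right) \left(Q - 1\right) = 2 Q \left(-1 + Q\right)$)
$P{\left(k \right)} = 0$ ($P{\left(k \right)} = \frac{2 \cdot 0 \left(-1 + 0\right)}{k} = \frac{2 \cdot 0 \left(-1\right)}{k} = \frac{0}{k} = 0$)
$\left(\frac{1192}{-4783} + \left(2470 - 826\right)\right) \left(P{\left(-54 \right)} - 4186\right) = \left(\frac{1192}{-4783} + \left(2470 - 826\right)\right) \left(0 - 4186\right) = \left(1192 \left(- \frac{1}{4783}\right) + 1644\right) \left(-4186\right) = \left(- \frac{1192}{4783} + 1644\right) \left(-4186\right) = \frac{7862060}{4783} \left(-4186\right) = - \frac{32910583160}{4783}$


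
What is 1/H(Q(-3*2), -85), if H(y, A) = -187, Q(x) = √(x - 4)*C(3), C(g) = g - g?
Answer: -1/187 ≈ -0.0053476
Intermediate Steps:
C(g) = 0
Q(x) = 0 (Q(x) = √(x - 4)*0 = √(-4 + x)*0 = 0)
1/H(Q(-3*2), -85) = 1/(-187) = -1/187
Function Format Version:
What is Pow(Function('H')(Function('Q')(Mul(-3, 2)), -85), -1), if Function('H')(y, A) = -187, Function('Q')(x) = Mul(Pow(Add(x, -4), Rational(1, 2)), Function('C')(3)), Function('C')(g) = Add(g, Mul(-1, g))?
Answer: Rational(-1, 187) ≈ -0.0053476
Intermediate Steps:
Function('C')(g) = 0
Function('Q')(x) = 0 (Function('Q')(x) = Mul(Pow(Add(x, -4), Rational(1, 2)), 0) = Mul(Pow(Add(-4, x), Rational(1, 2)), 0) = 0)
Pow(Function('H')(Function('Q')(Mul(-3, 2)), -85), -1) = Pow(-187, -1) = Rational(-1, 187)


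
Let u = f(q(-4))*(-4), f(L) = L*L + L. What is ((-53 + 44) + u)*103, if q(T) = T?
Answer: -5871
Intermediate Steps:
f(L) = L + L**2 (f(L) = L**2 + L = L + L**2)
u = -48 (u = -4*(1 - 4)*(-4) = -4*(-3)*(-4) = 12*(-4) = -48)
((-53 + 44) + u)*103 = ((-53 + 44) - 48)*103 = (-9 - 48)*103 = -57*103 = -5871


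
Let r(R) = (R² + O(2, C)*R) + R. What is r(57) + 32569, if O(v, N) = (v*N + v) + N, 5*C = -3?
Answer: 179432/5 ≈ 35886.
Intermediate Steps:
C = -⅗ (C = (⅕)*(-3) = -⅗ ≈ -0.60000)
O(v, N) = N + v + N*v (O(v, N) = (N*v + v) + N = (v + N*v) + N = N + v + N*v)
r(R) = R² + 6*R/5 (r(R) = (R² + (-⅗ + 2 - ⅗*2)*R) + R = (R² + (-⅗ + 2 - 6/5)*R) + R = (R² + R/5) + R = R² + 6*R/5)
r(57) + 32569 = (⅕)*57*(6 + 5*57) + 32569 = (⅕)*57*(6 + 285) + 32569 = (⅕)*57*291 + 32569 = 16587/5 + 32569 = 179432/5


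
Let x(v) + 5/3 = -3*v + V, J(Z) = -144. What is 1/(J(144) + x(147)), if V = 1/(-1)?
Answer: -3/1763 ≈ -0.0017016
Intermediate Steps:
V = -1
x(v) = -8/3 - 3*v (x(v) = -5/3 + (-3*v - 1) = -5/3 + (-1 - 3*v) = -8/3 - 3*v)
1/(J(144) + x(147)) = 1/(-144 + (-8/3 - 3*147)) = 1/(-144 + (-8/3 - 441)) = 1/(-144 - 1331/3) = 1/(-1763/3) = -3/1763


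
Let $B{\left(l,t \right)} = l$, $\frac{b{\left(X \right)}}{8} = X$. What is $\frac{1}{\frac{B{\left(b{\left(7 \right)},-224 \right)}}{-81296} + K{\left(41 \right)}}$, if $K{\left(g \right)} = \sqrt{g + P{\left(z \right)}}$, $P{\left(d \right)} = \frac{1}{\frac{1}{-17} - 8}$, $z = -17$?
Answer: $\frac{1392194}{82612994241} + \frac{2065324880 \sqrt{1918}}{578290959687} \approx 0.15643$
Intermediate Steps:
$b{\left(X \right)} = 8 X$
$P{\left(d \right)} = - \frac{17}{137}$ ($P{\left(d \right)} = \frac{1}{- \frac{1}{17} - 8} = \frac{1}{- \frac{137}{17}} = - \frac{17}{137}$)
$K{\left(g \right)} = \sqrt{- \frac{17}{137} + g}$ ($K{\left(g \right)} = \sqrt{g - \frac{17}{137}} = \sqrt{- \frac{17}{137} + g}$)
$\frac{1}{\frac{B{\left(b{\left(7 \right)},-224 \right)}}{-81296} + K{\left(41 \right)}} = \frac{1}{\frac{8 \cdot 7}{-81296} + \frac{\sqrt{-2329 + 18769 \cdot 41}}{137}} = \frac{1}{56 \left(- \frac{1}{81296}\right) + \frac{\sqrt{-2329 + 769529}}{137}} = \frac{1}{- \frac{7}{10162} + \frac{\sqrt{767200}}{137}} = \frac{1}{- \frac{7}{10162} + \frac{20 \sqrt{1918}}{137}}$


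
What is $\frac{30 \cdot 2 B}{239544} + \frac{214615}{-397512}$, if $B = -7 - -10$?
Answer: $- \frac{237676775}{440840808} \approx -0.53914$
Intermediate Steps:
$B = 3$ ($B = -7 + 10 = 3$)
$\frac{30 \cdot 2 B}{239544} + \frac{214615}{-397512} = \frac{30 \cdot 2 \cdot 3}{239544} + \frac{214615}{-397512} = 60 \cdot 3 \cdot \frac{1}{239544} + 214615 \left(- \frac{1}{397512}\right) = 180 \cdot \frac{1}{239544} - \frac{214615}{397512} = \frac{5}{6654} - \frac{214615}{397512} = - \frac{237676775}{440840808}$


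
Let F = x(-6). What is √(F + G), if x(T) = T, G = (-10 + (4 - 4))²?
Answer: √94 ≈ 9.6954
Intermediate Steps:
G = 100 (G = (-10 + 0)² = (-10)² = 100)
F = -6
√(F + G) = √(-6 + 100) = √94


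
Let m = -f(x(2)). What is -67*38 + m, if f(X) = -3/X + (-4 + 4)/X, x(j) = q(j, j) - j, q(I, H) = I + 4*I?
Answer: -20365/8 ≈ -2545.6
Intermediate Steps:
q(I, H) = 5*I
x(j) = 4*j (x(j) = 5*j - j = 4*j)
f(X) = -3/X (f(X) = -3/X + 0/X = -3/X + 0 = -3/X)
m = 3/8 (m = -(-3)/(4*2) = -(-3)/8 = -1*(-3/8) = 3/8 ≈ 0.37500)
-67*38 + m = -67*38 + 3/8 = -2546 + 3/8 = -20365/8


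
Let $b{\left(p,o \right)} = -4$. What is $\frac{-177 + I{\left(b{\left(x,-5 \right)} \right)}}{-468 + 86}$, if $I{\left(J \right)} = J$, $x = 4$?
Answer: $\frac{181}{382} \approx 0.47382$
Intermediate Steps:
$\frac{-177 + I{\left(b{\left(x,-5 \right)} \right)}}{-468 + 86} = \frac{-177 - 4}{-468 + 86} = - \frac{181}{-382} = \left(-181\right) \left(- \frac{1}{382}\right) = \frac{181}{382}$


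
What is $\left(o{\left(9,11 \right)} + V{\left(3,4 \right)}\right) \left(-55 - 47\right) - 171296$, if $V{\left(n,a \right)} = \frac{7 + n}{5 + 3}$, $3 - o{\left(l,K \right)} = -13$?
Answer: $- \frac{346111}{2} \approx -1.7306 \cdot 10^{5}$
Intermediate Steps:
$o{\left(l,K \right)} = 16$ ($o{\left(l,K \right)} = 3 - -13 = 3 + 13 = 16$)
$V{\left(n,a \right)} = \frac{7}{8} + \frac{n}{8}$ ($V{\left(n,a \right)} = \frac{7 + n}{8} = \left(7 + n\right) \frac{1}{8} = \frac{7}{8} + \frac{n}{8}$)
$\left(o{\left(9,11 \right)} + V{\left(3,4 \right)}\right) \left(-55 - 47\right) - 171296 = \left(16 + \left(\frac{7}{8} + \frac{1}{8} \cdot 3\right)\right) \left(-55 - 47\right) - 171296 = \left(16 + \left(\frac{7}{8} + \frac{3}{8}\right)\right) \left(-102\right) - 171296 = \left(16 + \frac{5}{4}\right) \left(-102\right) - 171296 = \frac{69}{4} \left(-102\right) - 171296 = - \frac{3519}{2} - 171296 = - \frac{346111}{2}$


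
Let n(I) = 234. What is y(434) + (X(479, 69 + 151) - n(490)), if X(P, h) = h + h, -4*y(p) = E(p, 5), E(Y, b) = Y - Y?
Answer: 206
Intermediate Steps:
E(Y, b) = 0
y(p) = 0 (y(p) = -¼*0 = 0)
X(P, h) = 2*h
y(434) + (X(479, 69 + 151) - n(490)) = 0 + (2*(69 + 151) - 1*234) = 0 + (2*220 - 234) = 0 + (440 - 234) = 0 + 206 = 206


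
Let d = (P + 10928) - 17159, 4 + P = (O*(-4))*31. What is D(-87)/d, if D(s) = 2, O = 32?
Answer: -2/10203 ≈ -0.00019602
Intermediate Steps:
P = -3972 (P = -4 + (32*(-4))*31 = -4 - 128*31 = -4 - 3968 = -3972)
d = -10203 (d = (-3972 + 10928) - 17159 = 6956 - 17159 = -10203)
D(-87)/d = 2/(-10203) = 2*(-1/10203) = -2/10203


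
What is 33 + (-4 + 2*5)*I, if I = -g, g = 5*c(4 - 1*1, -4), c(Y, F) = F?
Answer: 153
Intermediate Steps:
g = -20 (g = 5*(-4) = -20)
I = 20 (I = -1*(-20) = 20)
33 + (-4 + 2*5)*I = 33 + (-4 + 2*5)*20 = 33 + (-4 + 10)*20 = 33 + 6*20 = 33 + 120 = 153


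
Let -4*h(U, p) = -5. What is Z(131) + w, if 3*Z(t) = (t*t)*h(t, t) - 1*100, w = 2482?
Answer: 115189/12 ≈ 9599.1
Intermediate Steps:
h(U, p) = 5/4 (h(U, p) = -¼*(-5) = 5/4)
Z(t) = -100/3 + 5*t²/12 (Z(t) = ((t*t)*(5/4) - 1*100)/3 = (t²*(5/4) - 100)/3 = (5*t²/4 - 100)/3 = (-100 + 5*t²/4)/3 = -100/3 + 5*t²/12)
Z(131) + w = (-100/3 + (5/12)*131²) + 2482 = (-100/3 + (5/12)*17161) + 2482 = (-100/3 + 85805/12) + 2482 = 85405/12 + 2482 = 115189/12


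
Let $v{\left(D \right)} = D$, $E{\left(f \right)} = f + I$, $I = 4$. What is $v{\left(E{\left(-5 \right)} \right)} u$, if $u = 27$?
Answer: $-27$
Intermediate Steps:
$E{\left(f \right)} = 4 + f$ ($E{\left(f \right)} = f + 4 = 4 + f$)
$v{\left(E{\left(-5 \right)} \right)} u = \left(4 - 5\right) 27 = \left(-1\right) 27 = -27$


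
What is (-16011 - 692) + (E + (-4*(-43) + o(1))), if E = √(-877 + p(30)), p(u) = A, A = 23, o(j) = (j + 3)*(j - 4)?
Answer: -16543 + I*√854 ≈ -16543.0 + 29.223*I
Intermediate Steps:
o(j) = (-4 + j)*(3 + j) (o(j) = (3 + j)*(-4 + j) = (-4 + j)*(3 + j))
p(u) = 23
E = I*√854 (E = √(-877 + 23) = √(-854) = I*√854 ≈ 29.223*I)
(-16011 - 692) + (E + (-4*(-43) + o(1))) = (-16011 - 692) + (I*√854 + (-4*(-43) + (-12 + 1² - 1*1))) = -16703 + (I*√854 + (172 + (-12 + 1 - 1))) = -16703 + (I*√854 + (172 - 12)) = -16703 + (I*√854 + 160) = -16703 + (160 + I*√854) = -16543 + I*√854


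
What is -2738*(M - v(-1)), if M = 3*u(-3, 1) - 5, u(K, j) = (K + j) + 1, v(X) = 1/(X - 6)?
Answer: 150590/7 ≈ 21513.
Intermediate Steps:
v(X) = 1/(-6 + X)
u(K, j) = 1 + K + j
M = -8 (M = 3*(1 - 3 + 1) - 5 = 3*(-1) - 5 = -3 - 5 = -8)
-2738*(M - v(-1)) = -2738*(-8 - 1/(-6 - 1)) = -2738*(-8 - 1/(-7)) = -2738*(-8 - 1*(-⅐)) = -2738*(-8 + ⅐) = -2738*(-55/7) = 150590/7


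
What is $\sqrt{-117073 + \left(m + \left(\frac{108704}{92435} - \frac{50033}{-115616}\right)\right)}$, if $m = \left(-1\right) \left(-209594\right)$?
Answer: $\frac{\sqrt{660445001802733584080490}}{2671741240} \approx 304.18$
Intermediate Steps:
$m = 209594$
$\sqrt{-117073 + \left(m + \left(\frac{108704}{92435} - \frac{50033}{-115616}\right)\right)} = \sqrt{-117073 + \left(209594 + \left(\frac{108704}{92435} - \frac{50033}{-115616}\right)\right)} = \sqrt{-117073 + \left(209594 + \left(108704 \cdot \frac{1}{92435} - - \frac{50033}{115616}\right)\right)} = \sqrt{-117073 + \left(209594 + \left(\frac{108704}{92435} + \frac{50033}{115616}\right)\right)} = \sqrt{-117073 + \left(209594 + \frac{17192722019}{10686964960}\right)} = \sqrt{-117073 + \frac{2239940926548259}{10686964960}} = \sqrt{\frac{988785877786179}{10686964960}} = \frac{\sqrt{660445001802733584080490}}{2671741240}$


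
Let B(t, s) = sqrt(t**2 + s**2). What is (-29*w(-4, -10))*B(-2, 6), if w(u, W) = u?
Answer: 232*sqrt(10) ≈ 733.65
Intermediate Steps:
B(t, s) = sqrt(s**2 + t**2)
(-29*w(-4, -10))*B(-2, 6) = (-29*(-4))*sqrt(6**2 + (-2)**2) = 116*sqrt(36 + 4) = 116*sqrt(40) = 116*(2*sqrt(10)) = 232*sqrt(10)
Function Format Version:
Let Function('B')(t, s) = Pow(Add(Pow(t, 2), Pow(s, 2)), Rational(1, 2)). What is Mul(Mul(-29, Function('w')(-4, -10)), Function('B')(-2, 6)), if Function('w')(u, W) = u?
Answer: Mul(232, Pow(10, Rational(1, 2))) ≈ 733.65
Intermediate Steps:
Function('B')(t, s) = Pow(Add(Pow(s, 2), Pow(t, 2)), Rational(1, 2))
Mul(Mul(-29, Function('w')(-4, -10)), Function('B')(-2, 6)) = Mul(Mul(-29, -4), Pow(Add(Pow(6, 2), Pow(-2, 2)), Rational(1, 2))) = Mul(116, Pow(Add(36, 4), Rational(1, 2))) = Mul(116, Pow(40, Rational(1, 2))) = Mul(116, Mul(2, Pow(10, Rational(1, 2)))) = Mul(232, Pow(10, Rational(1, 2)))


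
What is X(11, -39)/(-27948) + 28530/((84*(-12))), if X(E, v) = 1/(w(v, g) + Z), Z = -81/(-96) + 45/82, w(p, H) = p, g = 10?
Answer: -546421705327/19305751752 ≈ -28.304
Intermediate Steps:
Z = 1827/1312 (Z = -81*(-1/96) + 45*(1/82) = 27/32 + 45/82 = 1827/1312 ≈ 1.3925)
X(E, v) = 1/(1827/1312 + v) (X(E, v) = 1/(v + 1827/1312) = 1/(1827/1312 + v))
X(11, -39)/(-27948) + 28530/((84*(-12))) = (1312/(1827 + 1312*(-39)))/(-27948) + 28530/((84*(-12))) = (1312/(1827 - 51168))*(-1/27948) + 28530/(-1008) = (1312/(-49341))*(-1/27948) + 28530*(-1/1008) = (1312*(-1/49341))*(-1/27948) - 1585/56 = -1312/49341*(-1/27948) - 1585/56 = 328/344745567 - 1585/56 = -546421705327/19305751752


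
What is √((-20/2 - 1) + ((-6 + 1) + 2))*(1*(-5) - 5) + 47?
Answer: 47 - 10*I*√14 ≈ 47.0 - 37.417*I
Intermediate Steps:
√((-20/2 - 1) + ((-6 + 1) + 2))*(1*(-5) - 5) + 47 = √((-20/2 - 1) + (-5 + 2))*(-5 - 5) + 47 = √((-4*5/2 - 1) - 3)*(-10) + 47 = √((-10 - 1) - 3)*(-10) + 47 = √(-11 - 3)*(-10) + 47 = √(-14)*(-10) + 47 = (I*√14)*(-10) + 47 = -10*I*√14 + 47 = 47 - 10*I*√14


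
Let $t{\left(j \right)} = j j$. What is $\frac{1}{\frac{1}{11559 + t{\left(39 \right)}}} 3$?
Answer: $39240$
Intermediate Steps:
$t{\left(j \right)} = j^{2}$
$\frac{1}{\frac{1}{11559 + t{\left(39 \right)}}} 3 = \frac{1}{\frac{1}{11559 + 39^{2}}} \cdot 3 = \frac{1}{\frac{1}{11559 + 1521}} \cdot 3 = \frac{1}{\frac{1}{13080}} \cdot 3 = 13080 \cdot 3 = 39240$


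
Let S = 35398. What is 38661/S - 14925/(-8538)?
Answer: 71533564/25185677 ≈ 2.8402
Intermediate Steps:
38661/S - 14925/(-8538) = 38661/35398 - 14925/(-8538) = 38661*(1/35398) - 14925*(-1/8538) = 38661/35398 + 4975/2846 = 71533564/25185677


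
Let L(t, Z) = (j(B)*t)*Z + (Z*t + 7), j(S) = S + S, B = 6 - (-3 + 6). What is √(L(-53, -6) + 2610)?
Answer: √4843 ≈ 69.592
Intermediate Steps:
B = 3 (B = 6 - 1*3 = 6 - 3 = 3)
j(S) = 2*S
L(t, Z) = 7 + 7*Z*t (L(t, Z) = ((2*3)*t)*Z + (Z*t + 7) = (6*t)*Z + (7 + Z*t) = 6*Z*t + (7 + Z*t) = 7 + 7*Z*t)
√(L(-53, -6) + 2610) = √((7 + 7*(-6)*(-53)) + 2610) = √((7 + 2226) + 2610) = √(2233 + 2610) = √4843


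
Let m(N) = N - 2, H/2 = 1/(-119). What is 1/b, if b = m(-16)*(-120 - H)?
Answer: 119/257004 ≈ 0.00046303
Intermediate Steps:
H = -2/119 (H = 2/(-119) = 2*(-1/119) = -2/119 ≈ -0.016807)
m(N) = -2 + N
b = 257004/119 (b = (-2 - 16)*(-120 - 1*(-2/119)) = -18*(-120 + 2/119) = -18*(-14278/119) = 257004/119 ≈ 2159.7)
1/b = 1/(257004/119) = 119/257004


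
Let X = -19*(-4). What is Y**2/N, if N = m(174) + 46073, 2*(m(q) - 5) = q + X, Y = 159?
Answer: 8427/15401 ≈ 0.54717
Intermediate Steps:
X = 76
m(q) = 43 + q/2 (m(q) = 5 + (q + 76)/2 = 5 + (76 + q)/2 = 5 + (38 + q/2) = 43 + q/2)
N = 46203 (N = (43 + (1/2)*174) + 46073 = (43 + 87) + 46073 = 130 + 46073 = 46203)
Y**2/N = 159**2/46203 = 25281*(1/46203) = 8427/15401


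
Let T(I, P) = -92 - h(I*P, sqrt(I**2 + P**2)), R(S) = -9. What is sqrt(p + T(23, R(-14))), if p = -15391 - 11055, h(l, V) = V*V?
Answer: 2*I*sqrt(6787) ≈ 164.77*I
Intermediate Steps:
h(l, V) = V**2
T(I, P) = -92 - I**2 - P**2 (T(I, P) = -92 - (sqrt(I**2 + P**2))**2 = -92 - (I**2 + P**2) = -92 + (-I**2 - P**2) = -92 - I**2 - P**2)
p = -26446
sqrt(p + T(23, R(-14))) = sqrt(-26446 + (-92 - 1*23**2 - 1*(-9)**2)) = sqrt(-26446 + (-92 - 1*529 - 1*81)) = sqrt(-26446 + (-92 - 529 - 81)) = sqrt(-26446 - 702) = sqrt(-27148) = 2*I*sqrt(6787)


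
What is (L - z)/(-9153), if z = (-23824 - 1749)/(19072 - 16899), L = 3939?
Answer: -8585020/19889469 ≈ -0.43164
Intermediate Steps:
z = -25573/2173 ≈ -11.769
(L - z)/(-9153) = (3939 - 1*(-25573/2173))/(-9153) = (3939 + 25573/2173)*(-1/9153) = (8585020/2173)*(-1/9153) = -8585020/19889469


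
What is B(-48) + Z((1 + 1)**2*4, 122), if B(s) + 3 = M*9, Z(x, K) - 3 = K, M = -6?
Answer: 68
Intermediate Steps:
Z(x, K) = 3 + K
B(s) = -57 (B(s) = -3 - 6*9 = -3 - 54 = -57)
B(-48) + Z((1 + 1)**2*4, 122) = -57 + (3 + 122) = -57 + 125 = 68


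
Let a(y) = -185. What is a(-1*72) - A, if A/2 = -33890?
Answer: 67595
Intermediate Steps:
A = -67780 (A = 2*(-33890) = -67780)
a(-1*72) - A = -185 - 1*(-67780) = -185 + 67780 = 67595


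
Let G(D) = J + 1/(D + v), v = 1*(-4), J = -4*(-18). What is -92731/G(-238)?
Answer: -22440902/17423 ≈ -1288.0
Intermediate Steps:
J = 72
v = -4
G(D) = 72 + 1/(-4 + D) (G(D) = 72 + 1/(D - 4) = 72 + 1/(-4 + D))
-92731/G(-238) = -92731*(-4 - 238)/(-287 + 72*(-238)) = -92731*(-242/(-287 - 17136)) = -92731/((-1/242*(-17423))) = -92731/17423/242 = -92731*242/17423 = -22440902/17423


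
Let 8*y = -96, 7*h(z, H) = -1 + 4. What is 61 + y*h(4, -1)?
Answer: 391/7 ≈ 55.857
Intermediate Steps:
h(z, H) = 3/7 (h(z, H) = (-1 + 4)/7 = (⅐)*3 = 3/7)
y = -12 (y = (⅛)*(-96) = -12)
61 + y*h(4, -1) = 61 - 12*3/7 = 61 - 36/7 = 391/7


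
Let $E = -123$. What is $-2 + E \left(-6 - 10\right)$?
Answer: $1966$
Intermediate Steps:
$-2 + E \left(-6 - 10\right) = -2 - 123 \left(-6 - 10\right) = -2 - -1968 = -2 + 1968 = 1966$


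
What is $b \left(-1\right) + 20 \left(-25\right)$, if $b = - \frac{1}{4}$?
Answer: $- \frac{1999}{4} \approx -499.75$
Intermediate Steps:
$b = - \frac{1}{4}$ ($b = \left(-1\right) \frac{1}{4} = - \frac{1}{4} \approx -0.25$)
$b \left(-1\right) + 20 \left(-25\right) = \left(- \frac{1}{4}\right) \left(-1\right) + 20 \left(-25\right) = \frac{1}{4} - 500 = - \frac{1999}{4}$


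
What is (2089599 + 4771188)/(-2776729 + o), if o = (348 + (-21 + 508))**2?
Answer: -2286929/693168 ≈ -3.2992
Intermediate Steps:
o = 697225 (o = (348 + 487)**2 = 835**2 = 697225)
(2089599 + 4771188)/(-2776729 + o) = (2089599 + 4771188)/(-2776729 + 697225) = 6860787/(-2079504) = 6860787*(-1/2079504) = -2286929/693168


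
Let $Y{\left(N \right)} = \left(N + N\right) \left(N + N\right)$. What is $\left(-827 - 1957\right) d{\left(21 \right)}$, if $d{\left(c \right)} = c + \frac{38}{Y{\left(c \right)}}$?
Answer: $- \frac{8603024}{147} \approx -58524.0$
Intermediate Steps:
$Y{\left(N \right)} = 4 N^{2}$ ($Y{\left(N \right)} = 2 N 2 N = 4 N^{2}$)
$d{\left(c \right)} = c + \frac{19}{2 c^{2}}$ ($d{\left(c \right)} = c + \frac{38}{4 c^{2}} = c + 38 \frac{1}{4 c^{2}} = c + \frac{19}{2 c^{2}}$)
$\left(-827 - 1957\right) d{\left(21 \right)} = \left(-827 - 1957\right) \left(21 + \frac{19}{2 \cdot 441}\right) = \left(-827 - 1957\right) \left(21 + \frac{19}{2} \cdot \frac{1}{441}\right) = - 2784 \left(21 + \frac{19}{882}\right) = \left(-2784\right) \frac{18541}{882} = - \frac{8603024}{147}$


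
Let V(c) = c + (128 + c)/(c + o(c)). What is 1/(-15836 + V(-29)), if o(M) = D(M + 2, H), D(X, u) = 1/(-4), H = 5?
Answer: -13/206289 ≈ -6.3018e-5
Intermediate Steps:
D(X, u) = -¼
o(M) = -¼
V(c) = c + (128 + c)/(-¼ + c) (V(c) = c + (128 + c)/(c - ¼) = c + (128 + c)/(-¼ + c))
1/(-15836 + V(-29)) = 1/(-15836 + (512 + 3*(-29) + 4*(-29)²)/(-1 + 4*(-29))) = 1/(-15836 + (512 - 87 + 4*841)/(-1 - 116)) = 1/(-15836 + (512 - 87 + 3364)/(-117)) = 1/(-15836 - 1/117*3789) = 1/(-15836 - 421/13) = 1/(-206289/13) = -13/206289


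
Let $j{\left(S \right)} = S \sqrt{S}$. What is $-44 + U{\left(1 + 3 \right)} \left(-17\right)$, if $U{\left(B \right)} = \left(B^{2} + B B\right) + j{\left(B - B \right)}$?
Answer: $-588$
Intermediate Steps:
$j{\left(S \right)} = S^{\frac{3}{2}}$
$U{\left(B \right)} = 2 B^{2}$ ($U{\left(B \right)} = \left(B^{2} + B B\right) + \left(B - B\right)^{\frac{3}{2}} = \left(B^{2} + B^{2}\right) + 0^{\frac{3}{2}} = 2 B^{2} + 0 = 2 B^{2}$)
$-44 + U{\left(1 + 3 \right)} \left(-17\right) = -44 + 2 \left(1 + 3\right)^{2} \left(-17\right) = -44 + 2 \cdot 4^{2} \left(-17\right) = -44 + 2 \cdot 16 \left(-17\right) = -44 + 32 \left(-17\right) = -44 - 544 = -588$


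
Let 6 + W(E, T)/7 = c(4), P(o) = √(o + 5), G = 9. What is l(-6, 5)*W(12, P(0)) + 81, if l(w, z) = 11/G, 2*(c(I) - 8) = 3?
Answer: 1997/18 ≈ 110.94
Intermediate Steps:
c(I) = 19/2 (c(I) = 8 + (½)*3 = 8 + 3/2 = 19/2)
P(o) = √(5 + o)
W(E, T) = 49/2 (W(E, T) = -42 + 7*(19/2) = -42 + 133/2 = 49/2)
l(w, z) = 11/9
l(-6, 5)*W(12, P(0)) + 81 = (11/9)*(49/2) + 81 = 539/18 + 81 = 1997/18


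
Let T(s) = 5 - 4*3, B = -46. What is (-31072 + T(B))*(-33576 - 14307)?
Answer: 1488155757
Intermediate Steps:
T(s) = -7 (T(s) = 5 - 12 = -7)
(-31072 + T(B))*(-33576 - 14307) = (-31072 - 7)*(-33576 - 14307) = -31079*(-47883) = 1488155757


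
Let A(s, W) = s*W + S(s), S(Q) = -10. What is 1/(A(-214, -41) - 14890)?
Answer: -1/6126 ≈ -0.00016324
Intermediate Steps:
A(s, W) = -10 + W*s (A(s, W) = s*W - 10 = W*s - 10 = -10 + W*s)
1/(A(-214, -41) - 14890) = 1/((-10 - 41*(-214)) - 14890) = 1/((-10 + 8774) - 14890) = 1/(8764 - 14890) = 1/(-6126) = -1/6126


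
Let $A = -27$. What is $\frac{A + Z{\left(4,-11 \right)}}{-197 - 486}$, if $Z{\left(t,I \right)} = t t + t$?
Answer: $\frac{7}{683} \approx 0.010249$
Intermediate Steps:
$Z{\left(t,I \right)} = t + t^{2}$ ($Z{\left(t,I \right)} = t^{2} + t = t + t^{2}$)
$\frac{A + Z{\left(4,-11 \right)}}{-197 - 486} = \frac{-27 + 4 \left(1 + 4\right)}{-197 - 486} = \frac{-27 + 4 \cdot 5}{-683} = \left(-27 + 20\right) \left(- \frac{1}{683}\right) = \left(-7\right) \left(- \frac{1}{683}\right) = \frac{7}{683}$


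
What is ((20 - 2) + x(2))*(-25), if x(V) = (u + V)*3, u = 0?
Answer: -600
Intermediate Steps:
x(V) = 3*V (x(V) = (0 + V)*3 = V*3 = 3*V)
((20 - 2) + x(2))*(-25) = ((20 - 2) + 3*2)*(-25) = (18 + 6)*(-25) = 24*(-25) = -600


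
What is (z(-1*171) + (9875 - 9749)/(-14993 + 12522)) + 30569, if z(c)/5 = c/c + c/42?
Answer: 150995851/4942 ≈ 30554.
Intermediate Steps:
z(c) = 5 + 5*c/42 (z(c) = 5*(c/c + c/42) = 5*(1 + c*(1/42)) = 5*(1 + c/42) = 5 + 5*c/42)
(z(-1*171) + (9875 - 9749)/(-14993 + 12522)) + 30569 = ((5 + 5*(-1*171)/42) + (9875 - 9749)/(-14993 + 12522)) + 30569 = ((5 + (5/42)*(-171)) + 126/(-2471)) + 30569 = ((5 - 285/14) + 126*(-1/2471)) + 30569 = (-215/14 - 18/353) + 30569 = -76147/4942 + 30569 = 150995851/4942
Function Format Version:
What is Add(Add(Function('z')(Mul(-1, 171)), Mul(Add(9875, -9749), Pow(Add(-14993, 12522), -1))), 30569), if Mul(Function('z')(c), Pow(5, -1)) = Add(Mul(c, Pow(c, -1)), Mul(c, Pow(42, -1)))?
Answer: Rational(150995851, 4942) ≈ 30554.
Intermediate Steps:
Function('z')(c) = Add(5, Mul(Rational(5, 42), c)) (Function('z')(c) = Mul(5, Add(Mul(c, Pow(c, -1)), Mul(c, Pow(42, -1)))) = Mul(5, Add(1, Mul(c, Rational(1, 42)))) = Mul(5, Add(1, Mul(Rational(1, 42), c))) = Add(5, Mul(Rational(5, 42), c)))
Add(Add(Function('z')(Mul(-1, 171)), Mul(Add(9875, -9749), Pow(Add(-14993, 12522), -1))), 30569) = Add(Add(Add(5, Mul(Rational(5, 42), Mul(-1, 171))), Mul(Add(9875, -9749), Pow(Add(-14993, 12522), -1))), 30569) = Add(Add(Add(5, Mul(Rational(5, 42), -171)), Mul(126, Pow(-2471, -1))), 30569) = Add(Add(Add(5, Rational(-285, 14)), Mul(126, Rational(-1, 2471))), 30569) = Add(Add(Rational(-215, 14), Rational(-18, 353)), 30569) = Add(Rational(-76147, 4942), 30569) = Rational(150995851, 4942)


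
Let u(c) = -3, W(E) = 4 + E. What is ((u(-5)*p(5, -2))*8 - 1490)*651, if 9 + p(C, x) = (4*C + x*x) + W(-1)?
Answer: -1251222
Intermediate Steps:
p(C, x) = -6 + x² + 4*C (p(C, x) = -9 + ((4*C + x*x) + (4 - 1)) = -9 + ((4*C + x²) + 3) = -9 + ((x² + 4*C) + 3) = -9 + (3 + x² + 4*C) = -6 + x² + 4*C)
((u(-5)*p(5, -2))*8 - 1490)*651 = (-3*(-6 + (-2)² + 4*5)*8 - 1490)*651 = (-3*(-6 + 4 + 20)*8 - 1490)*651 = (-3*18*8 - 1490)*651 = (-54*8 - 1490)*651 = (-432 - 1490)*651 = -1922*651 = -1251222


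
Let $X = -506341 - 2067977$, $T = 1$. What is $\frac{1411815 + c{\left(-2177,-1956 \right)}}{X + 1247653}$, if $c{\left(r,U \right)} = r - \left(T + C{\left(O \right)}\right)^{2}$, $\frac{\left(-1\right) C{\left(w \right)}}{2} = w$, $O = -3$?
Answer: $- \frac{1409589}{1326665} \approx -1.0625$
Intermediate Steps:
$C{\left(w \right)} = - 2 w$
$X = -2574318$ ($X = -506341 - 2067977 = -2574318$)
$c{\left(r,U \right)} = -49 + r$ ($c{\left(r,U \right)} = r - \left(1 - -6\right)^{2} = r - \left(1 + 6\right)^{2} = r - 7^{2} = r - 49 = -49 + r$)
$\frac{1411815 + c{\left(-2177,-1956 \right)}}{X + 1247653} = \frac{1411815 - 2226}{-2574318 + 1247653} = \frac{1411815 - 2226}{-1326665} = 1409589 \left(- \frac{1}{1326665}\right) = - \frac{1409589}{1326665}$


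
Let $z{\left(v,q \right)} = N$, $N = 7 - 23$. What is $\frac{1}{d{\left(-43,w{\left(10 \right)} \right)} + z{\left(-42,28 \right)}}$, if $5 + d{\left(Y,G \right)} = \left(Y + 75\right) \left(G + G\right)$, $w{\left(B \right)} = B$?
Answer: $\frac{1}{619} \approx 0.0016155$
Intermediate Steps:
$N = -16$ ($N = 7 - 23 = -16$)
$z{\left(v,q \right)} = -16$
$d{\left(Y,G \right)} = -5 + 2 G \left(75 + Y\right)$ ($d{\left(Y,G \right)} = -5 + \left(Y + 75\right) \left(G + G\right) = -5 + \left(75 + Y\right) 2 G = -5 + 2 G \left(75 + Y\right)$)
$\frac{1}{d{\left(-43,w{\left(10 \right)} \right)} + z{\left(-42,28 \right)}} = \frac{1}{\left(-5 + 150 \cdot 10 + 2 \cdot 10 \left(-43\right)\right) - 16} = \frac{1}{\left(-5 + 1500 - 860\right) - 16} = \frac{1}{635 - 16} = \frac{1}{619}$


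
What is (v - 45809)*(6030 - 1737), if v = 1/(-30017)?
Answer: -5903084300922/30017 ≈ -1.9666e+8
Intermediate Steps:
v = -1/30017 ≈ -3.3314e-5
(v - 45809)*(6030 - 1737) = (-1/30017 - 45809)*(6030 - 1737) = -1375048754/30017*4293 = -5903084300922/30017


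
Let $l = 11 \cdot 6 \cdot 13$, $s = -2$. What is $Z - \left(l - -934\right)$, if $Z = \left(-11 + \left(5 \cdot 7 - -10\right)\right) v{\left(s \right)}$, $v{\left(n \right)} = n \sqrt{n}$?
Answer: $-1792 - 68 i \sqrt{2} \approx -1792.0 - 96.167 i$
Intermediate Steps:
$l = 858$ ($l = 66 \cdot 13 = 858$)
$v{\left(n \right)} = n^{\frac{3}{2}}$
$Z = - 68 i \sqrt{2}$ ($Z = \left(-11 + \left(5 \cdot 7 - -10\right)\right) \left(-2\right)^{\frac{3}{2}} = \left(-11 + \left(35 + 10\right)\right) \left(- 2 i \sqrt{2}\right) = \left(-11 + 45\right) \left(- 2 i \sqrt{2}\right) = 34 \left(- 2 i \sqrt{2}\right) = - 68 i \sqrt{2} \approx - 96.167 i$)
$Z - \left(l - -934\right) = - 68 i \sqrt{2} - \left(858 - -934\right) = - 68 i \sqrt{2} - \left(858 + 934\right) = - 68 i \sqrt{2} - 1792 = -1792 - 68 i \sqrt{2}$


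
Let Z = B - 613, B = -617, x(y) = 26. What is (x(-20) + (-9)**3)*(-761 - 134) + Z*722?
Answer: -258875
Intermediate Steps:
Z = -1230 (Z = -617 - 613 = -1230)
(x(-20) + (-9)**3)*(-761 - 134) + Z*722 = (26 + (-9)**3)*(-761 - 134) - 1230*722 = (26 - 729)*(-895) - 888060 = -703*(-895) - 888060 = 629185 - 888060 = -258875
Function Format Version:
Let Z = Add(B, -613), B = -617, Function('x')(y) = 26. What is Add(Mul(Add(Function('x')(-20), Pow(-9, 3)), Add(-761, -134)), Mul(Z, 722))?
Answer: -258875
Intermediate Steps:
Z = -1230 (Z = Add(-617, -613) = -1230)
Add(Mul(Add(Function('x')(-20), Pow(-9, 3)), Add(-761, -134)), Mul(Z, 722)) = Add(Mul(Add(26, Pow(-9, 3)), Add(-761, -134)), Mul(-1230, 722)) = Add(Mul(Add(26, -729), -895), -888060) = Add(Mul(-703, -895), -888060) = Add(629185, -888060) = -258875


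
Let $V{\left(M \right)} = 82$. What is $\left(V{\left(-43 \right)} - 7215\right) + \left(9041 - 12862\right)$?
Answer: $-10954$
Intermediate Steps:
$\left(V{\left(-43 \right)} - 7215\right) + \left(9041 - 12862\right) = \left(82 - 7215\right) + \left(9041 - 12862\right) = -7133 - 3821 = -10954$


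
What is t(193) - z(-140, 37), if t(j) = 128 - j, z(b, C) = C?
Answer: -102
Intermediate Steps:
t(193) - z(-140, 37) = (128 - 1*193) - 1*37 = (128 - 193) - 37 = -65 - 37 = -102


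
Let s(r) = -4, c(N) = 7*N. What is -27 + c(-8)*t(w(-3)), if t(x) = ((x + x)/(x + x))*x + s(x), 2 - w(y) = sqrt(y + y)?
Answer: 85 + 56*I*sqrt(6) ≈ 85.0 + 137.17*I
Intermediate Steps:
w(y) = 2 - sqrt(2)*sqrt(y) (w(y) = 2 - sqrt(y + y) = 2 - sqrt(2*y) = 2 - sqrt(2)*sqrt(y))
t(x) = -4 + x (t(x) = ((x + x)/(x + x))*x - 4 = ((2*x)/((2*x)))*x - 4 = ((2*x)*(1/(2*x)))*x - 4 = 1*x - 4 = x - 4 = -4 + x)
-27 + c(-8)*t(w(-3)) = -27 + (7*(-8))*(-4 + (2 - sqrt(2)*sqrt(-3))) = -27 - 56*(-4 + (2 - sqrt(2)*I*sqrt(3))) = -27 - 56*(-4 + (2 - I*sqrt(6))) = -27 - 56*(-2 - I*sqrt(6)) = -27 + (112 + 56*I*sqrt(6)) = 85 + 56*I*sqrt(6)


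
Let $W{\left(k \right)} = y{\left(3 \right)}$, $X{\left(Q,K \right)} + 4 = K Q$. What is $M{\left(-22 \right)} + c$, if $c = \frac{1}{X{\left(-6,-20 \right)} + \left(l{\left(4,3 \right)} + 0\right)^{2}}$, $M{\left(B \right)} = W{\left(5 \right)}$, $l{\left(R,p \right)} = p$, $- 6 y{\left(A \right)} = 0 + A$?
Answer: $- \frac{123}{250} \approx -0.492$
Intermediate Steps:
$y{\left(A \right)} = - \frac{A}{6}$ ($y{\left(A \right)} = - \frac{0 + A}{6} = - \frac{A}{6}$)
$X{\left(Q,K \right)} = -4 + K Q$
$W{\left(k \right)} = - \frac{1}{2}$ ($W{\left(k \right)} = \left(- \frac{1}{6}\right) 3 = - \frac{1}{2}$)
$M{\left(B \right)} = - \frac{1}{2}$
$c = \frac{1}{125}$ ($c = \frac{1}{\left(-4 - -120\right) + \left(3 + 0\right)^{2}} = \frac{1}{\left(-4 + 120\right) + 3^{2}} = \frac{1}{116 + 9} = \frac{1}{125} \approx 0.008$)
$M{\left(-22 \right)} + c = - \frac{1}{2} + \frac{1}{125} = - \frac{123}{250}$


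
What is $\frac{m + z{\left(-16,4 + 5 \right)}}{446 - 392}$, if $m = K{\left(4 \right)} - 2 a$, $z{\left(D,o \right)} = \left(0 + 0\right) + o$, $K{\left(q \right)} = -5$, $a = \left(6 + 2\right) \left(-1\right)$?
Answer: $\frac{10}{27} \approx 0.37037$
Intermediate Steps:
$a = -8$ ($a = 8 \left(-1\right) = -8$)
$z{\left(D,o \right)} = o$ ($z{\left(D,o \right)} = 0 + o = o$)
$m = 11$ ($m = -5 - -16 = -5 + 16 = 11$)
$\frac{m + z{\left(-16,4 + 5 \right)}}{446 - 392} = \frac{11 + \left(4 + 5\right)}{446 - 392} = \frac{11 + 9}{54} = 20 \cdot \frac{1}{54} = \frac{10}{27}$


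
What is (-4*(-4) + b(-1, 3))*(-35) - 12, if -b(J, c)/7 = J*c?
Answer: -1307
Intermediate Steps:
b(J, c) = -7*J*c
(-4*(-4) + b(-1, 3))*(-35) - 12 = (-4*(-4) - 7*(-1)*3)*(-35) - 12 = (16 + 21)*(-35) - 12 = 37*(-35) - 12 = -1295 - 12 = -1307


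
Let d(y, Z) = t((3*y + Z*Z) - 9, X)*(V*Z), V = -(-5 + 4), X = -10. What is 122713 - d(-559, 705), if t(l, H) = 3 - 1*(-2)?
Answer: 119188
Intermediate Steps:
t(l, H) = 5 (t(l, H) = 3 + 2 = 5)
V = 1 (V = -1*(-1) = 1)
d(y, Z) = 5*Z (d(y, Z) = 5*(1*Z) = 5*Z)
122713 - d(-559, 705) = 122713 - 5*705 = 122713 - 1*3525 = 122713 - 3525 = 119188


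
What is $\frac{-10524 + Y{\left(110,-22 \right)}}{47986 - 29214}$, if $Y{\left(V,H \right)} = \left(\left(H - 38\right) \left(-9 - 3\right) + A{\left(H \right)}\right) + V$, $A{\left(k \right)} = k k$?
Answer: $- \frac{4605}{9386} \approx -0.49062$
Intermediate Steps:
$A{\left(k \right)} = k^{2}$
$Y{\left(V,H \right)} = 456 + V + H^{2} - 12 H$ ($Y{\left(V,H \right)} = \left(\left(H - 38\right) \left(-9 - 3\right) + H^{2}\right) + V = \left(\left(-38 + H\right) \left(-12\right) + H^{2}\right) + V = \left(\left(456 - 12 H\right) + H^{2}\right) + V = \left(456 + H^{2} - 12 H\right) + V = 456 + V + H^{2} - 12 H$)
$\frac{-10524 + Y{\left(110,-22 \right)}}{47986 - 29214} = \frac{-10524 + \left(456 + 110 + \left(-22\right)^{2} - -264\right)}{47986 - 29214} = \frac{-10524 + \left(456 + 110 + 484 + 264\right)}{18772} = \left(-10524 + 1314\right) \frac{1}{18772} = \left(-9210\right) \frac{1}{18772} = - \frac{4605}{9386}$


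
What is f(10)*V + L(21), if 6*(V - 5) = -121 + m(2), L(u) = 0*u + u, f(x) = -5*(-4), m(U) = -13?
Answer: -977/3 ≈ -325.67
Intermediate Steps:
f(x) = 20
L(u) = u (L(u) = 0 + u = u)
V = -52/3 (V = 5 + (-121 - 13)/6 = 5 + (⅙)*(-134) = 5 - 67/3 = -52/3 ≈ -17.333)
f(10)*V + L(21) = 20*(-52/3) + 21 = -1040/3 + 21 = -977/3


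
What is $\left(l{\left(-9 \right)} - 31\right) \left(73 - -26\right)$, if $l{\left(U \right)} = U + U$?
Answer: $-4851$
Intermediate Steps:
$l{\left(U \right)} = 2 U$
$\left(l{\left(-9 \right)} - 31\right) \left(73 - -26\right) = \left(2 \left(-9\right) - 31\right) \left(73 - -26\right) = \left(-18 - 31\right) \left(73 + 26\right) = \left(-49\right) 99 = -4851$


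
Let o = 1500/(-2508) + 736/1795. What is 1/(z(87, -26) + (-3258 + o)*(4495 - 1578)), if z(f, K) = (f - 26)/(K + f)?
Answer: -375155/3565523227942 ≈ -1.0522e-7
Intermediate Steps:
z(f, K) = (-26 + f)/(K + f)
o = -70551/375155 (o = 1500*(-1/2508) + 736*(1/1795) = -125/209 + 736/1795 = -70551/375155 ≈ -0.18806)
1/(z(87, -26) + (-3258 + o)*(4495 - 1578)) = 1/((-26 + 87)/(-26 + 87) + (-3258 - 70551/375155)*(4495 - 1578)) = 1/(61/61 - 1222325541/375155*2917) = 1/((1/61)*61 - 3565523603097/375155) = 1/(1 - 3565523603097/375155) = 1/(-3565523227942/375155) = -375155/3565523227942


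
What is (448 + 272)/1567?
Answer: 720/1567 ≈ 0.45948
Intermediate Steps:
(448 + 272)/1567 = 720*(1/1567) = 720/1567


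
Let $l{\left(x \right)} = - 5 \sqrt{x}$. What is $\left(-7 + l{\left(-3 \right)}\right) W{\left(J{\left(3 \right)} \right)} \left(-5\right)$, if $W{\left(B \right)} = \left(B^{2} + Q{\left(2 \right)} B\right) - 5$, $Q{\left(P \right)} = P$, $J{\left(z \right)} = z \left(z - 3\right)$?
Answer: $-175 - 125 i \sqrt{3} \approx -175.0 - 216.51 i$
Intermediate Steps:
$J{\left(z \right)} = z \left(-3 + z\right)$
$W{\left(B \right)} = -5 + B^{2} + 2 B$ ($W{\left(B \right)} = \left(B^{2} + 2 B\right) - 5 = -5 + B^{2} + 2 B$)
$\left(-7 + l{\left(-3 \right)}\right) W{\left(J{\left(3 \right)} \right)} \left(-5\right) = \left(-7 - 5 \sqrt{-3}\right) \left(-5 + \left(3 \left(-3 + 3\right)\right)^{2} + 2 \cdot 3 \left(-3 + 3\right)\right) \left(-5\right) = \left(-7 - 5 i \sqrt{3}\right) \left(-5 + \left(3 \cdot 0\right)^{2} + 2 \cdot 3 \cdot 0\right) \left(-5\right) = \left(-7 - 5 i \sqrt{3}\right) \left(-5 + 0^{2} + 2 \cdot 0\right) \left(-5\right) = \left(-7 - 5 i \sqrt{3}\right) \left(-5 + 0 + 0\right) \left(-5\right) = \left(-7 - 5 i \sqrt{3}\right) \left(-5\right) \left(-5\right) = \left(35 + 25 i \sqrt{3}\right) \left(-5\right) = -175 - 125 i \sqrt{3}$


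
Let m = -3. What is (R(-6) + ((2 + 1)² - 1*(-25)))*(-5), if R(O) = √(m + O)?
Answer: -170 - 15*I ≈ -170.0 - 15.0*I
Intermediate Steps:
R(O) = √(-3 + O)
(R(-6) + ((2 + 1)² - 1*(-25)))*(-5) = (√(-3 - 6) + ((2 + 1)² - 1*(-25)))*(-5) = (√(-9) + (3² + 25))*(-5) = (3*I + (9 + 25))*(-5) = (3*I + 34)*(-5) = (34 + 3*I)*(-5) = -170 - 15*I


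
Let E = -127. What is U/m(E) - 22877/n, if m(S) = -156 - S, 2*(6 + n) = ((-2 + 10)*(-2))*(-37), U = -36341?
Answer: 340533/290 ≈ 1174.3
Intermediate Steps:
n = 290 (n = -6 + (((-2 + 10)*(-2))*(-37))/2 = -6 + ((8*(-2))*(-37))/2 = -6 + (-16*(-37))/2 = -6 + (1/2)*592 = -6 + 296 = 290)
U/m(E) - 22877/n = -36341/(-156 - 1*(-127)) - 22877/290 = -36341/(-156 + 127) - 22877*1/290 = -36341/(-29) - 22877/290 = -36341*(-1/29) - 22877/290 = 36341/29 - 22877/290 = 340533/290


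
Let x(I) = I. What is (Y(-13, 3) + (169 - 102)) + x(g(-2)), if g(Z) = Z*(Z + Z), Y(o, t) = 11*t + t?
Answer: 111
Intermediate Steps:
Y(o, t) = 12*t
g(Z) = 2*Z**2 (g(Z) = Z*(2*Z) = 2*Z**2)
(Y(-13, 3) + (169 - 102)) + x(g(-2)) = (12*3 + (169 - 102)) + 2*(-2)**2 = (36 + 67) + 2*4 = 103 + 8 = 111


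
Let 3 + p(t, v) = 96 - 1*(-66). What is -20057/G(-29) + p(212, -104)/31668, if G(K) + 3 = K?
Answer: 52930847/84448 ≈ 626.79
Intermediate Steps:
p(t, v) = 159 (p(t, v) = -3 + (96 - 1*(-66)) = -3 + (96 + 66) = -3 + 162 = 159)
G(K) = -3 + K
-20057/G(-29) + p(212, -104)/31668 = -20057/(-3 - 29) + 159/31668 = -20057/(-32) + 159*(1/31668) = -20057*(-1/32) + 53/10556 = 20057/32 + 53/10556 = 52930847/84448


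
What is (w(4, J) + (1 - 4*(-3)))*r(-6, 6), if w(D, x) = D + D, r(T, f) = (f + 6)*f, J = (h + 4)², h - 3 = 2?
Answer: 1512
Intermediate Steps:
h = 5 (h = 3 + 2 = 5)
J = 81 (J = (5 + 4)² = 9² = 81)
r(T, f) = f*(6 + f) (r(T, f) = (6 + f)*f = f*(6 + f))
w(D, x) = 2*D
(w(4, J) + (1 - 4*(-3)))*r(-6, 6) = (2*4 + (1 - 4*(-3)))*(6*(6 + 6)) = (8 + (1 + 12))*(6*12) = (8 + 13)*72 = 21*72 = 1512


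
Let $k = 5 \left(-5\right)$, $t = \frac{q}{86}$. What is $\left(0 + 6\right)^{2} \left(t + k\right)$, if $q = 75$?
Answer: $- \frac{37350}{43} \approx -868.6$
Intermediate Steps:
$t = \frac{75}{86} \approx 0.87209$
$k = -25$
$\left(0 + 6\right)^{2} \left(t + k\right) = \left(0 + 6\right)^{2} \left(\frac{75}{86} - 25\right) = 6^{2} \left(- \frac{2075}{86}\right) = 36 \left(- \frac{2075}{86}\right) = - \frac{37350}{43}$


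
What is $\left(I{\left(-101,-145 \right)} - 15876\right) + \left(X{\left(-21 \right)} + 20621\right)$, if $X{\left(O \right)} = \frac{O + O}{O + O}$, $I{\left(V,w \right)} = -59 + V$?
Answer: $4586$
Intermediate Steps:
$X{\left(O \right)} = 1$ ($X{\left(O \right)} = \frac{2 O}{2 O} = 2 O \frac{1}{2 O} = 1$)
$\left(I{\left(-101,-145 \right)} - 15876\right) + \left(X{\left(-21 \right)} + 20621\right) = \left(\left(-59 - 101\right) - 15876\right) + \left(1 + 20621\right) = \left(-160 - 15876\right) + 20622 = -16036 + 20622 = 4586$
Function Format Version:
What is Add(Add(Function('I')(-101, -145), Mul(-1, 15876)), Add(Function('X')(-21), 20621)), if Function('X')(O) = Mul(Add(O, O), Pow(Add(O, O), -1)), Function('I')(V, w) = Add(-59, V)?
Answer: 4586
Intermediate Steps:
Function('X')(O) = 1 (Function('X')(O) = Mul(Mul(2, O), Pow(Mul(2, O), -1)) = Mul(Mul(2, O), Mul(Rational(1, 2), Pow(O, -1))) = 1)
Add(Add(Function('I')(-101, -145), Mul(-1, 15876)), Add(Function('X')(-21), 20621)) = Add(Add(Add(-59, -101), Mul(-1, 15876)), Add(1, 20621)) = Add(Add(-160, -15876), 20622) = Add(-16036, 20622) = 4586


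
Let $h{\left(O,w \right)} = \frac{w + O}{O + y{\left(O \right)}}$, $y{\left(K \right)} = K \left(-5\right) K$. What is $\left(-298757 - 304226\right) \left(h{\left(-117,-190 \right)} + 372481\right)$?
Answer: $- \frac{15399005558562307}{68562} \approx -2.246 \cdot 10^{11}$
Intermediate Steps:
$y{\left(K \right)} = - 5 K^{2}$ ($y{\left(K \right)} = - 5 K K = - 5 K^{2}$)
$h{\left(O,w \right)} = \frac{O + w}{O - 5 O^{2}}$ ($h{\left(O,w \right)} = \frac{w + O}{O - 5 O^{2}} = \frac{O + w}{O - 5 O^{2}}$)
$\left(-298757 - 304226\right) \left(h{\left(-117,-190 \right)} + 372481\right) = \left(-298757 - 304226\right) \left(\frac{\left(-1\right) \left(-117\right) - -190}{\left(-117\right) \left(-1 + 5 \left(-117\right)\right)} + 372481\right) = - 602983 \left(- \frac{117 + 190}{117 \left(-1 - 585\right)} + 372481\right) = - 602983 \left(\left(- \frac{1}{117}\right) \frac{1}{-586} \cdot 307 + 372481\right) = - 602983 \left(\left(- \frac{1}{117}\right) \left(- \frac{1}{586}\right) 307 + 372481\right) = - 602983 \left(\frac{307}{68562} + 372481\right) = \left(-602983\right) \frac{25538042629}{68562} = - \frac{15399005558562307}{68562}$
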